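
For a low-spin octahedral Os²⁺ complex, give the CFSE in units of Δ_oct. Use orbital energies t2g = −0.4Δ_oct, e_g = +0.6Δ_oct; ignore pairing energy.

-2.4 Δ_oct

Os is in group 8, so Os²⁺ is d⁶ (8 − 2 = 6).
Configuration: t2g^6 e_g^0.
CFSE = 6(-0.4Δ_oct) + 0(0.6Δ_oct) = -2.4Δ_oct + 0.0Δ_oct = -2.4Δ_oct.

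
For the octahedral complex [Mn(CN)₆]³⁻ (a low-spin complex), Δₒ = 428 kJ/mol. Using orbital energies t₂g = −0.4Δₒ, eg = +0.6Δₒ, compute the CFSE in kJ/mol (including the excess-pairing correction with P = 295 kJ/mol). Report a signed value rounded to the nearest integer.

-390

Each CN⁻ contributes -1; 6 × (-1) = -6. With overall charge -3, Mn is in the +3 oxidation state.
Mn³⁺: group 7, so d-count = 7 − 3 = 4.
The d⁴ electrons fill as t₂g⁴ eg⁰.
CFSE(orbital) = 4×(-0.4Δₒ) + 0×(0.6Δₒ) = -1.6Δₒ; with Δₒ = 428 kJ/mol that is -685 kJ/mol.
High-spin d⁴ would be t₂g³ eg¹ with 0 pairs; low-spin has 1, so 1 excess pair costs +1P = +295 kJ/mol.
Net CFSE = -685 + 295 = -390 kJ/mol.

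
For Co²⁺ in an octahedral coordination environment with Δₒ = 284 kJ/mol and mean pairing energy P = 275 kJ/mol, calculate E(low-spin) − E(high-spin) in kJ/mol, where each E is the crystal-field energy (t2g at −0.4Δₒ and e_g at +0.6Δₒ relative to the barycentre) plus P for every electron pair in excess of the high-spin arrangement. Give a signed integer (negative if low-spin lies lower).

Group 9 minus oxidation state +2 gives a d⁷ configuration for Co²⁺.
High-spin d⁷ fills as t2g^5 e_g^2 with CFSE 5(−0.4) + 2(+0.6) = -0.8Δₒ = -227 kJ/mol.
Low-spin: t2g^6 e_g^1, orbital CFSE = -1.8Δₒ = -511 kJ/mol; plus 1 excess pair × P = +275 kJ/mol; total -236 kJ/mol.
E(LS) − E(HS) = -236 − (-227) = -9 kJ/mol.

-9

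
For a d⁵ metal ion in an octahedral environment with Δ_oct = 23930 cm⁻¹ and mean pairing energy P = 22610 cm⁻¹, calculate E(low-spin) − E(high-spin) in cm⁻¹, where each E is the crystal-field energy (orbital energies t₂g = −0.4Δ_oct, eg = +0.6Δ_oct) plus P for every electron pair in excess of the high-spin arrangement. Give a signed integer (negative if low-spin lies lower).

-2640

High-spin: t₂g³ eg², CFSE = 0.0Δ_oct = 0 cm⁻¹.
For low-spin the configuration is t₂g⁵ eg⁰: orbital energy -2.0 × 23930 = -47860 cm⁻¹, and 2 additional pairs relative to high-spin add 45220 cm⁻¹, giving -2640 cm⁻¹.
E(LS) − E(HS) = -2640 − (0) = -2640 cm⁻¹.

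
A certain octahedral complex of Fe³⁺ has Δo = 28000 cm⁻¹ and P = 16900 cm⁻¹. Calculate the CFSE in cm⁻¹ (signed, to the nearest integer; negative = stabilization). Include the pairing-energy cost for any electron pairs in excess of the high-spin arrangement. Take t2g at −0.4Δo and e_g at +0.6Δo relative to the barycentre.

Fe sits in group 8; removing 3 electrons leaves Fe³⁺ with 8 − 3 = 5 d electrons.
With Δo > P the complex is low-spin.
Filling d⁵ accordingly: t2g^5 e_g^0.
Orbital CFSE = -2.0Δo = -2.0 × 28000 = -56000 cm⁻¹.
Excess pairs vs high-spin: 2 − 0 = 2; pairing cost = +33800 cm⁻¹.
Net CFSE = -56000 + 33800 = -22200 cm⁻¹.

-22200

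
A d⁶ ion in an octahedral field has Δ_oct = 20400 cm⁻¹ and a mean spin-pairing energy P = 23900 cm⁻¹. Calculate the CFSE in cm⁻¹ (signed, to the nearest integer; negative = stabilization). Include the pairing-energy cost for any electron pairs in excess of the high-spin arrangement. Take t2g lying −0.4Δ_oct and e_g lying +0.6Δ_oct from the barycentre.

-8160

Here Δ_oct < P (20400 < 23900), so the high-spin state is favoured.
Filling d⁶ accordingly: t2g^4 e_g^2.
Orbital CFSE = -0.4Δ_oct = -0.4 × 20400 = -8160 cm⁻¹.
High-spin has no excess pairs, so no pairing correction applies.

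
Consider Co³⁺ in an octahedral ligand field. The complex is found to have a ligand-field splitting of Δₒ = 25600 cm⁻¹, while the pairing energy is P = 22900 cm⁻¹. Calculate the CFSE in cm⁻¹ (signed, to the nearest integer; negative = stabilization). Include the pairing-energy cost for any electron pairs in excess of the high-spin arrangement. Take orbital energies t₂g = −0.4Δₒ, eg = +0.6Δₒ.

Co is in group 9, so Co³⁺ is d⁶ (9 − 3 = 6).
Since Δₒ = 25600 cm⁻¹ > P = 22900 cm⁻¹, the complex adopts the low-spin configuration.
Filling d⁶ accordingly: t₂g⁶ eg⁰.
Orbital CFSE = -2.4Δₒ = -2.4 × 25600 = -61440 cm⁻¹.
Excess pairs vs high-spin: 3 − 1 = 2; pairing cost = +45800 cm⁻¹.
Net CFSE = -61440 + 45800 = -15640 cm⁻¹.

-15640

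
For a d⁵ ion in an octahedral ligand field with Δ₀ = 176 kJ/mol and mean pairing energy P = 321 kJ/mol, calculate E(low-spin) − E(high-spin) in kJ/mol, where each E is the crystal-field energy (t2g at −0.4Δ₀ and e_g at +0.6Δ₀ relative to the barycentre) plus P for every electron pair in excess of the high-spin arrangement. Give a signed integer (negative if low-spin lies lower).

290

In the high-spin limit (t2g^3 e_g^2) the orbital term is 0.0Δ₀ = 0 kJ/mol, with no excess pairing.
For low-spin the configuration is t2g^5 e_g^0: orbital energy -2.0 × 176 = -352 kJ/mol, and 2 additional pairs relative to high-spin add 642 kJ/mol, giving 290 kJ/mol.
E(LS) − E(HS) = 290 − (0) = 290 kJ/mol.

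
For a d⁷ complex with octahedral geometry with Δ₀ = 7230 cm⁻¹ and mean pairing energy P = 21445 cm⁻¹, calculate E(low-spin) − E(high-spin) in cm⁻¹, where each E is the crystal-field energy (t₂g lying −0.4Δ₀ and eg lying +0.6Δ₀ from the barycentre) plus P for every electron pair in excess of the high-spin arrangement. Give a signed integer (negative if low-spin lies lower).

14215

High-spin d⁷ fills as t₂g⁵ eg² with CFSE 5(−0.4) + 2(+0.6) = -0.8Δ₀ = -5784 cm⁻¹.
Low-spin t₂g⁶ eg¹ gives -1.8Δ₀ = -13014 cm⁻¹, but forming 1 extra pair costs 1P = 21445 cm⁻¹, so E(LS) = -13014 + 21445 = 8431 cm⁻¹.
E(LS) − E(HS) = 8431 − (-5784) = 14215 cm⁻¹.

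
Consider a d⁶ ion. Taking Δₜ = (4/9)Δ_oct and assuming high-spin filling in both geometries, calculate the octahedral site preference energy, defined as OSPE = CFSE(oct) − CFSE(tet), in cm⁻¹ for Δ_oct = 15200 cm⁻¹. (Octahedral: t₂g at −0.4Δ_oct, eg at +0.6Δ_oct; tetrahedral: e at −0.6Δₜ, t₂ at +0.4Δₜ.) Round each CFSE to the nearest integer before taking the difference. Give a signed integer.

-2027

Octahedral (high-spin): t2g^4 e_g^2, CFSE = 4(−0.4) + 2(+0.6) = -0.4Δ_oct = -0.4 × 15200 = -6080 cm⁻¹.
Tetrahedral e^3 t2^3 gives -0.6Δₜ = -0.6 × (4/9) × 15200 = -4053 cm⁻¹.
Subtracting, OSPE = -6080 − (-4053) = -2027 cm⁻¹.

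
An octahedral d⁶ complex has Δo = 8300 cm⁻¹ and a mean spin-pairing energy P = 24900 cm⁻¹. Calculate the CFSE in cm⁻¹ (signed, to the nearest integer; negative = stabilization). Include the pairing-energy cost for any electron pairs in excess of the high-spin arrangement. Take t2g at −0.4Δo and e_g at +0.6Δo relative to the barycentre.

With Δo < P the complex is high-spin.
Filling d⁶ accordingly: t2g^4 e_g^2.
Orbital CFSE = -0.4Δo = -0.4 × 8300 = -3320 cm⁻¹.
High-spin has no excess pairs, so no pairing correction applies.

-3320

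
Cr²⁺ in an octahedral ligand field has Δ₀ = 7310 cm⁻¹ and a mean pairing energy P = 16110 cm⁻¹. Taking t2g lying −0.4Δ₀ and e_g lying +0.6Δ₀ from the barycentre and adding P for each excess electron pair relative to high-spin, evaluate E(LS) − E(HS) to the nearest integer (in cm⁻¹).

8800

Cr sits in group 6; removing 2 electrons leaves Cr²⁺ with 6 − 2 = 4 d electrons.
High-spin d⁴ fills as t2g^3 e_g^1 with CFSE 3(−0.4) + 1(+0.6) = -0.6Δ₀ = -4386 cm⁻¹.
Low-spin: t2g^4 e_g^0, orbital CFSE = -1.6Δ₀ = -11696 cm⁻¹; plus 1 excess pair × P = +16110 cm⁻¹; total 4414 cm⁻¹.
Thus E(LS) − E(HS) = 8800 cm⁻¹.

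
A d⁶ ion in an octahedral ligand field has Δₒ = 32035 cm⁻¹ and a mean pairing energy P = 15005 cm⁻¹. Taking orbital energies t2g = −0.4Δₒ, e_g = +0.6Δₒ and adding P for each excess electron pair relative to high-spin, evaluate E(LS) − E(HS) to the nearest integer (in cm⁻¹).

High-spin d⁶ fills as t2g^4 e_g^2 with CFSE 4(−0.4) + 2(+0.6) = -0.4Δₒ = -12814 cm⁻¹.
For low-spin the configuration is t2g^6 e_g^0: orbital energy -2.4 × 32035 = -76884 cm⁻¹, and 2 additional pairs relative to high-spin add 30010 cm⁻¹, giving -46874 cm⁻¹.
The difference is -46874 − (-12814) = -34060 cm⁻¹, so low-spin lies lower.

-34060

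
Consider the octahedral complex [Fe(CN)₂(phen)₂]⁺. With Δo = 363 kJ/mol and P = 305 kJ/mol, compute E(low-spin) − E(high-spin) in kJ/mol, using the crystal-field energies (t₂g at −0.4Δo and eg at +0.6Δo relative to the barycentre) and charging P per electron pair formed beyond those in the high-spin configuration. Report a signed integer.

Ligand charges: 2×(-1) from CN⁻ and 2×(+0) from phen sum to -2; with overall charge +1, Fe is +3.
Fe is in group 8, so Fe³⁺ is d⁵ (8 − 3 = 5).
High-spin: t₂g³ eg², CFSE = 0.0Δo = 0 kJ/mol.
Low-spin t₂g⁵ eg⁰ gives -2.0Δo = -726 kJ/mol, but forming 2 extra pairs costs 2P = 610 kJ/mol, so E(LS) = -726 + 610 = -116 kJ/mol.
The difference is -116 − (0) = -116 kJ/mol, so low-spin lies lower.

-116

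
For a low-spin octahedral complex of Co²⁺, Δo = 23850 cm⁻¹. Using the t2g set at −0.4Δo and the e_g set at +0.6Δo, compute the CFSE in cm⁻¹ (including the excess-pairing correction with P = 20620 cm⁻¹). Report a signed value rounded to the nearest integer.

Co is in group 9, so Co²⁺ is d⁷ (9 − 2 = 7).
Configuration: t2g^6 e_g^1.
CFSE(orbital) = 6×(-0.4Δo) + 1×(0.6Δo) = -1.8Δo; with Δo = 23850 cm⁻¹ that is -42930 cm⁻¹.
High-spin d⁷ would be t2g^5 e_g^2 with 2 pairs; low-spin has 3, so 1 excess pair costs +1P = +20620 cm⁻¹.
Net CFSE = -42930 + 20620 = -22310 cm⁻¹.

-22310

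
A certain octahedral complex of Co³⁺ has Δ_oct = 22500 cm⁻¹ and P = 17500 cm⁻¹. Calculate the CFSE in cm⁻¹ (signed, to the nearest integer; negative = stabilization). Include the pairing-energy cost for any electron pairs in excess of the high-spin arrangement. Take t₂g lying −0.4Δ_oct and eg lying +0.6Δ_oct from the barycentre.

-19000

Group 9 minus oxidation state +3 gives a d⁶ configuration for Co³⁺.
With Δ_oct > P the complex is low-spin.
That gives t₂g⁶ eg⁰.
Orbital CFSE = -2.4Δ_oct = -2.4 × 22500 = -54000 cm⁻¹.
Excess pairs vs high-spin: 3 − 1 = 2; pairing cost = +35000 cm⁻¹.
Net CFSE = -54000 + 35000 = -19000 cm⁻¹.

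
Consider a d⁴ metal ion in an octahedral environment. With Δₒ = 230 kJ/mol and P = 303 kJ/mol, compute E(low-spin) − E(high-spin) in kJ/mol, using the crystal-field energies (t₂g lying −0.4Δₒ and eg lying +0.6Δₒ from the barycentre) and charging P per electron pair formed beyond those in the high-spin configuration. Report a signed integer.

In the high-spin limit (t₂g³ eg¹) the orbital term is -0.6Δₒ = -138 kJ/mol, with no excess pairing.
Low-spin t₂g⁴ eg⁰ gives -1.6Δₒ = -368 kJ/mol, but forming 1 extra pair costs 1P = 303 kJ/mol, so E(LS) = -368 + 303 = -65 kJ/mol.
E(LS) − E(HS) = -65 − (-138) = 73 kJ/mol.

73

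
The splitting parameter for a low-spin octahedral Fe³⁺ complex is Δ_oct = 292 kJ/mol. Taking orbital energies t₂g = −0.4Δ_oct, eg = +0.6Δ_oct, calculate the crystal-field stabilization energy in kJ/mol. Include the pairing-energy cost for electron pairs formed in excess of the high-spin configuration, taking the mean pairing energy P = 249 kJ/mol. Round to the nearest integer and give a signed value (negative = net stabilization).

Fe sits in group 8; removing 3 electrons leaves Fe³⁺ with 8 − 3 = 5 d electrons.
Electron filling gives t₂g⁵ eg⁰.
Orbital CFSE = 5(-0.4) + 0(0.6) = -2.0Δ_oct = -2.0 × 292 = -584 kJ/mol.
High-spin d⁵ would be t₂g³ eg² with 0 pairs; low-spin has 2, so 2 excess pairs cost +2P = +498 kJ/mol.
Combining: -584 + 498 = -86 kJ/mol.

-86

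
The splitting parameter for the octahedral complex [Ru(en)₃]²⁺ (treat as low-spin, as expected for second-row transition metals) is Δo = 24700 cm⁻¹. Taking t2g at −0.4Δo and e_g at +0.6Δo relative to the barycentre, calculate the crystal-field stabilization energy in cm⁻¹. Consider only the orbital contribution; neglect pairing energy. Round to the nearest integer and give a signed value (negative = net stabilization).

en is neutral, so the +2 overall charge sits on Ru: oxidation state +2.
Ru sits in group 8; removing 2 electrons leaves Ru²⁺ with 8 − 2 = 6 d electrons.
Configuration: t2g^6 e_g^0.
The orbital stabilization is -2.4Δo = -2.4 × 24700 = -59280 cm⁻¹.

-59280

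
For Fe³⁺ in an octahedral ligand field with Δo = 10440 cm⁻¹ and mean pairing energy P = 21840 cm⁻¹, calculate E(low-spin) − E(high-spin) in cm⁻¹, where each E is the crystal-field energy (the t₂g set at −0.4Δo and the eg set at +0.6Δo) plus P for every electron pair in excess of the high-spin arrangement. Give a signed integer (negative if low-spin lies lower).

Fe³⁺: group 8, so d-count = 8 − 3 = 5.
In the high-spin limit (t₂g³ eg²) the orbital term is 0.0Δo = 0 cm⁻¹, with no excess pairing.
For low-spin the configuration is t₂g⁵ eg⁰: orbital energy -2.0 × 10440 = -20880 cm⁻¹, and 2 additional pairs relative to high-spin add 43680 cm⁻¹, giving 22800 cm⁻¹.
Thus E(LS) − E(HS) = 22800 cm⁻¹.

22800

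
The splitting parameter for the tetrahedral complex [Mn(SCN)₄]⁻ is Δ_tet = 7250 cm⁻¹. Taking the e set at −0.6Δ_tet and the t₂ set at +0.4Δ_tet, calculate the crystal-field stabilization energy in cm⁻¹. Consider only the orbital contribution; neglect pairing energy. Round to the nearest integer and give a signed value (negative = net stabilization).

Each SCN⁻ contributes -1; 4 × (-1) = -4. With overall charge -1, Mn is in the +3 oxidation state.
Mn sits in group 7; removing 3 electrons leaves Mn³⁺ with 7 − 3 = 4 d electrons.
Tetrahedral splitting is small, so the complex is high-spin.
The d⁴ electrons fill as e² t₂².
Orbital CFSE = 2(-0.6) + 2(0.4) = -0.4Δ_tet = -0.4 × 7250 = -2900 cm⁻¹.

-2900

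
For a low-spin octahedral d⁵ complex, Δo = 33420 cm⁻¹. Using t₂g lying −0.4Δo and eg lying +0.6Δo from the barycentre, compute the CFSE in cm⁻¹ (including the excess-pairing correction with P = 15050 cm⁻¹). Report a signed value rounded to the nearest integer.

The d⁵ electrons fill as t₂g⁵ eg⁰.
The orbital stabilization is -2.0Δo = -2.0 × 33420 = -66840 cm⁻¹.
Relative to high-spin t₂g³ eg² (0 paired), the low-spin configuration has 2 additional pairs, contributing +2 × 15050 = +30100 cm⁻¹.
Net CFSE = -66840 + 30100 = -36740 cm⁻¹.

-36740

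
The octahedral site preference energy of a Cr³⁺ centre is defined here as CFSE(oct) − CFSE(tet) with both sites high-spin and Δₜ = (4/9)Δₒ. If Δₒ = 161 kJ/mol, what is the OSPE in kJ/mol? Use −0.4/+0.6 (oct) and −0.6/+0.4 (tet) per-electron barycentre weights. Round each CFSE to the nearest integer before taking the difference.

-136

Cr is in group 6, so Cr³⁺ is d³ (6 − 3 = 3).
Octahedral (high-spin): t₂g³ eg⁰, CFSE = 3(−0.4) + 0(+0.6) = -1.2Δₒ = -1.2 × 161 = -193 kJ/mol.
Tetrahedral: e² t₂¹, CFSE = 2(−0.6) + 1(+0.4) = -0.8Δₜ = -0.8 × (4/9) × 161 = -57 kJ/mol.
Subtracting, OSPE = -193 − (-57) = -136 kJ/mol.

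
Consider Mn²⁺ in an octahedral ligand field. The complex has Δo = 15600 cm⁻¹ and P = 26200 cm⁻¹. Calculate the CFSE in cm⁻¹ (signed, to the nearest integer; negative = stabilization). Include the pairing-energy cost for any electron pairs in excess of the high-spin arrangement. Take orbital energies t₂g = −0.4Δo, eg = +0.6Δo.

0

Mn is in group 7, so Mn²⁺ is d⁵ (7 − 2 = 5).
Here Δo < P (15600 < 26200), so the high-spin state is favoured.
That gives t₂g³ eg².
Orbital CFSE = 0.0Δo = 0.0 × 15600 = 0 cm⁻¹.
High-spin has no excess pairs, so no pairing correction applies.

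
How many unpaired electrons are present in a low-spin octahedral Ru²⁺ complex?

0

Ru sits in group 8; removing 2 electrons leaves Ru²⁺ with 8 − 2 = 6 d electrons.
Configuration: t2g^6 e_g^0, giving 0 unpaired electrons.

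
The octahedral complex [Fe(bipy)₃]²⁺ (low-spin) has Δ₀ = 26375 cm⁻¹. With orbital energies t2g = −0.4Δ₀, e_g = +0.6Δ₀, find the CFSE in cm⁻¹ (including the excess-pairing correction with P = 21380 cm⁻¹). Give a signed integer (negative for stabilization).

bipy is neutral, so the +2 overall charge sits on Fe: oxidation state +2.
Fe sits in group 8; removing 2 electrons leaves Fe²⁺ with 8 − 2 = 6 d electrons.
Configuration: t2g^6 e_g^0.
CFSE(orbital) = 6×(-0.4Δ₀) + 0×(0.6Δ₀) = -2.4Δ₀; with Δ₀ = 26375 cm⁻¹ that is -63300 cm⁻¹.
High-spin d⁶ would be t2g^4 e_g^2 with 1 pair; low-spin has 3, so 2 excess pairs cost +2P = +42760 cm⁻¹.
Combining: -63300 + 42760 = -20540 cm⁻¹.

-20540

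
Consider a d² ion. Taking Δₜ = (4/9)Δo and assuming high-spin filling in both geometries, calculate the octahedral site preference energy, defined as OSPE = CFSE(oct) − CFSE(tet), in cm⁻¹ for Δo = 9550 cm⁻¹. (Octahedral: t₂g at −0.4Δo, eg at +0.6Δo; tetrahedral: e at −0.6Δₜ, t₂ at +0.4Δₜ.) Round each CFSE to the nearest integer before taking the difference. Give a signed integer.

Octahedral (high-spin): t₂g² eg⁰, CFSE = 2(−0.4) + 0(+0.6) = -0.8Δo = -0.8 × 9550 = -7640 cm⁻¹.
In a tetrahedral site the filling is e² t₂⁰: CFSE(tet) = -1.2Δₜ = -1.2 × (4/9)(9550) = -5093 cm⁻¹.
OSPE = -7640 − (-5093) = -2547 cm⁻¹.

-2547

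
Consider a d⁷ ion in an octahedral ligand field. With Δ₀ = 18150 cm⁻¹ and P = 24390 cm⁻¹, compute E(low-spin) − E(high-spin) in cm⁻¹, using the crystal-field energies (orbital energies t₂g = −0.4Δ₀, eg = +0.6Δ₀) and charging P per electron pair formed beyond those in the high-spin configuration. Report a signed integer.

6240

High-spin d⁷ fills as t₂g⁵ eg² with CFSE 5(−0.4) + 2(+0.6) = -0.8Δ₀ = -14520 cm⁻¹.
For low-spin the configuration is t₂g⁶ eg¹: orbital energy -1.8 × 18150 = -32670 cm⁻¹, and 1 additional pair relative to high-spin adds 24390 cm⁻¹, giving -8280 cm⁻¹.
The difference is -8280 − (-14520) = 6240 cm⁻¹, so high-spin lies lower.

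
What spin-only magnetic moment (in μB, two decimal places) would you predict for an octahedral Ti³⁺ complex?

Ti is in group 4, so Ti³⁺ is d¹ (4 − 3 = 1).
Configuration: t₂g¹ eg⁰ → 1 unpaired electron.
μ(spin-only) = √[1(1+2)] = √3 ≈ 1.73 μB.

1.73 μB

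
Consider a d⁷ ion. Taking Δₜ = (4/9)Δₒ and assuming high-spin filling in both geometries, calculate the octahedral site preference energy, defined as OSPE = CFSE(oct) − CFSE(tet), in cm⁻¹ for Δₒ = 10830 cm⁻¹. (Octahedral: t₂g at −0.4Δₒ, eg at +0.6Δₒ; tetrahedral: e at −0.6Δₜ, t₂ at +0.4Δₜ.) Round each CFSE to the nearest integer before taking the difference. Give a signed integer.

In an octahedral site d⁷ (HS) is t₂g⁵ eg², giving CFSE(oct) = -0.8Δₒ = -8664 cm⁻¹.
Tetrahedral: e⁴ t₂³, CFSE = 4(−0.6) + 3(+0.4) = -1.2Δₜ = -1.2 × (4/9) × 10830 = -5776 cm⁻¹.
OSPE = -8664 − (-5776) = -2888 cm⁻¹.

-2888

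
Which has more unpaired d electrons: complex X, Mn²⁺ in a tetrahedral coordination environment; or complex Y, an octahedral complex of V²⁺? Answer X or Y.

X

X: Mn is in group 7, so Mn²⁺ is d⁵ (7 − 2 = 5); Tetrahedral fields are weak (Δₜ ≈ 4/9 Δₒ), so electrons fill high-spin; e² t₂³ → 5 unpaired.
Y: V is in group 5, so V²⁺ is d³ (5 − 2 = 3); For octahedral d³ the high- and low-spin configurations coincide; t2g^3 e_g^0 → 3 unpaired.
So X has more unpaired electrons.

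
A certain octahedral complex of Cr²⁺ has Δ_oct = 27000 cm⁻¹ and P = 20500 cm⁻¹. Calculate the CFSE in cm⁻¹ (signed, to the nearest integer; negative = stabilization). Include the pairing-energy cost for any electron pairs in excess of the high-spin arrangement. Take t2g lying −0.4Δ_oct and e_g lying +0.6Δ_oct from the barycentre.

-22700

Cr is in group 6, so Cr²⁺ is d⁴ (6 − 2 = 4).
Since Δ_oct = 27000 cm⁻¹ > P = 20500 cm⁻¹, the complex adopts the low-spin configuration.
Configuration: t2g^4 e_g^0.
Orbital CFSE = -1.6Δ_oct = -1.6 × 27000 = -43200 cm⁻¹.
Excess pairs vs high-spin: 1 − 0 = 1; pairing cost = +20500 cm⁻¹.
Net CFSE = -43200 + 20500 = -22700 cm⁻¹.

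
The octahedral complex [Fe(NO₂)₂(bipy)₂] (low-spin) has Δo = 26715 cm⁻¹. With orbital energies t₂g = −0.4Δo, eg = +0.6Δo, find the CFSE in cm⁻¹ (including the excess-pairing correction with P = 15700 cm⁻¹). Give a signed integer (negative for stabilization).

Ligand charges: 2×(-1) from NO₂⁻ and 2×(+0) from bipy sum to -2; with overall charge +0, Fe is +2.
Fe is in group 8, so Fe²⁺ is d⁶ (8 − 2 = 6).
Configuration: t₂g⁶ eg⁰.
The orbital stabilization is -2.4Δo = -2.4 × 26715 = -64116 cm⁻¹.
High-spin d⁶ would be t₂g⁴ eg² with 1 pair; low-spin has 3, so 2 excess pairs cost +2P = +31400 cm⁻¹.
Net CFSE = -64116 + 31400 = -32716 cm⁻¹.

-32716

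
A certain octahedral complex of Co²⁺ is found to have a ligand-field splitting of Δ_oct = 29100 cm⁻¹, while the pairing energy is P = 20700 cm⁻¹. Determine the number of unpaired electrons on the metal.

1

Group 9 minus oxidation state +2 gives a d⁷ configuration for Co²⁺.
Here Δ_oct > P (29100 > 20700), so the low-spin state is favoured.
Configuration: t₂g⁶ eg¹.
Unpaired electrons: 1.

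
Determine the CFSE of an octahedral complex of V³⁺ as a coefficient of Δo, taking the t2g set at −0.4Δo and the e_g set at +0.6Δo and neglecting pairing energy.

V³⁺: group 5, so d-count = 5 − 3 = 2.
Configuration: t2g^2 e_g^0.
CFSE = 2(-0.4Δo) + 0(0.6Δo) = -0.8Δo + 0.0Δo = -0.8Δo.

-0.8 Δo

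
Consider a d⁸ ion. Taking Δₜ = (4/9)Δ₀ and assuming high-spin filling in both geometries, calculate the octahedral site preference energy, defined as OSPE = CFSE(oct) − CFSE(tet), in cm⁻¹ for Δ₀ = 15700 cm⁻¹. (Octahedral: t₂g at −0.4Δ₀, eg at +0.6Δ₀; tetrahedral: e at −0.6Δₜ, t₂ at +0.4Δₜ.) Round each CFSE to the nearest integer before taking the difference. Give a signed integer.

In an octahedral site d⁸ (HS) is t2g^6 e_g^2, giving CFSE(oct) = -1.2Δ₀ = -18840 cm⁻¹.
Tetrahedral: e^4 t2^4, CFSE = 4(−0.6) + 4(+0.4) = -0.8Δₜ = -0.8 × (4/9) × 15700 = -5582 cm⁻¹.
OSPE = -18840 − (-5582) = -13258 cm⁻¹.

-13258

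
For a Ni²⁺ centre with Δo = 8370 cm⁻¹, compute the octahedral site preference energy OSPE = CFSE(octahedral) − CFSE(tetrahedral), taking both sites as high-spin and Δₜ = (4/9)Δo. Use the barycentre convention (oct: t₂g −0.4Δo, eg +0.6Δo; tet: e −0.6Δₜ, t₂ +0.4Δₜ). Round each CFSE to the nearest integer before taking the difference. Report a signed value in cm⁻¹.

-7068

Ni is in group 10, so Ni²⁺ is d⁸ (10 − 2 = 8).
In an octahedral site d⁸ (HS) is t₂g⁶ eg², giving CFSE(oct) = -1.2Δo = -10044 cm⁻¹.
Tetrahedral: e⁴ t₂⁴, CFSE = 4(−0.6) + 4(+0.4) = -0.8Δₜ = -0.8 × (4/9) × 8370 = -2976 cm⁻¹.
OSPE = -10044 − (-2976) = -7068 cm⁻¹.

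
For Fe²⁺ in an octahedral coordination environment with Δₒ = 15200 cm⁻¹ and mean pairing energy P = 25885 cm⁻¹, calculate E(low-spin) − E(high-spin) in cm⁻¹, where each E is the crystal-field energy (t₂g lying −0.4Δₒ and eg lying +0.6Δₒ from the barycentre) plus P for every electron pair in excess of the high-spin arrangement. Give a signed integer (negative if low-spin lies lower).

21370

Fe²⁺: group 8, so d-count = 8 − 2 = 6.
High-spin: t₂g⁴ eg², CFSE = -0.4Δₒ = -6080 cm⁻¹.
For low-spin the configuration is t₂g⁶ eg⁰: orbital energy -2.4 × 15200 = -36480 cm⁻¹, and 2 additional pairs relative to high-spin add 51770 cm⁻¹, giving 15290 cm⁻¹.
The difference is 15290 − (-6080) = 21370 cm⁻¹, so high-spin lies lower.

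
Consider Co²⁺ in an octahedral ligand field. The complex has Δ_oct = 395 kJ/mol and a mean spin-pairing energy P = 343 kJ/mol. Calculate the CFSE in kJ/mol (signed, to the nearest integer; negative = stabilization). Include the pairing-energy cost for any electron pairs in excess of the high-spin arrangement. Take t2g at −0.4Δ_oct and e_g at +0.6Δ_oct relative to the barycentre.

Group 9 minus oxidation state +2 gives a d⁷ configuration for Co²⁺.
Δ_oct > P, so pairing is preferred: the ground state is low-spin.
That gives t2g^6 e_g^1.
Orbital CFSE = -1.8Δ_oct = -1.8 × 395 = -711 kJ/mol.
Excess pairs vs high-spin: 3 − 2 = 1; pairing cost = +343 kJ/mol.
Net CFSE = -711 + 343 = -368 kJ/mol.

-368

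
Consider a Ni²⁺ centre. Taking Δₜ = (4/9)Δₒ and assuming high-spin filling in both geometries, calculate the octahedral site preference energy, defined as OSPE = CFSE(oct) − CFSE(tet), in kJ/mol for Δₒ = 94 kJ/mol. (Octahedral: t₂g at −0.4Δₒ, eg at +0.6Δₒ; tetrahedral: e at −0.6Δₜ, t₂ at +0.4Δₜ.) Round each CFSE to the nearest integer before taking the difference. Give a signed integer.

Group 10 minus oxidation state +2 gives a d⁸ configuration for Ni²⁺.
Octahedral high-spin t₂g⁶ eg²: CFSE = -1.2 × 94 = -113 kJ/mol.
Tetrahedral: e⁴ t₂⁴, CFSE = 4(−0.6) + 4(+0.4) = -0.8Δₜ = -0.8 × (4/9) × 94 = -33 kJ/mol.
Subtracting, OSPE = -113 − (-33) = -80 kJ/mol.

-80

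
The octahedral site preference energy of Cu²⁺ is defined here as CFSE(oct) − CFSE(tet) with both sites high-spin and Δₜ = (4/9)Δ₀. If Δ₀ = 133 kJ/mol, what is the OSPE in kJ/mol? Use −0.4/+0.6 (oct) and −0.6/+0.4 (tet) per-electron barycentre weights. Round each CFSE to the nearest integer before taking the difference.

Cu²⁺: group 11, so d-count = 11 − 2 = 9.
Octahedral (high-spin): t2g^6 e_g^3, CFSE = 6(−0.4) + 3(+0.6) = -0.6Δ₀ = -0.6 × 133 = -80 kJ/mol.
Tetrahedral e^4 t2^5 gives -0.4Δₜ = -0.4 × (4/9) × 133 = -24 kJ/mol.
OSPE = CFSE(oct) − CFSE(tet) = -80 − (-24) = -56 kJ/mol.

-56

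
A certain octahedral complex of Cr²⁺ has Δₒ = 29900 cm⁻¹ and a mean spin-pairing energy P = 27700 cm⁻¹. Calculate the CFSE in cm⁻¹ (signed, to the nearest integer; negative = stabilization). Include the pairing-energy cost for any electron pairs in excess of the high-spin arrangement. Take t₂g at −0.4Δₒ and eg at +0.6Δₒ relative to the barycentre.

-20140

Cr sits in group 6; removing 2 electrons leaves Cr²⁺ with 6 − 2 = 4 d electrons.
Since Δₒ = 29900 cm⁻¹ > P = 27700 cm⁻¹, the complex adopts the low-spin configuration.
That gives t₂g⁴ eg⁰.
Orbital CFSE = -1.6Δₒ = -1.6 × 29900 = -47840 cm⁻¹.
Excess pairs vs high-spin: 1 − 0 = 1; pairing cost = +27700 cm⁻¹.
Net CFSE = -47840 + 27700 = -20140 cm⁻¹.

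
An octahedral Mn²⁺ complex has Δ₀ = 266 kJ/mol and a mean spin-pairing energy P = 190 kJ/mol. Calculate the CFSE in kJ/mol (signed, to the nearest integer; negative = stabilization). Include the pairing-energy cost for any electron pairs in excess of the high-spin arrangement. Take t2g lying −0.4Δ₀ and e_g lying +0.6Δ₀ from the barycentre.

-152

Mn is in group 7, so Mn²⁺ is d⁵ (7 − 2 = 5).
With Δ₀ > P the complex is low-spin.
That gives t2g^5 e_g^0.
Orbital CFSE = -2.0Δ₀ = -2.0 × 266 = -532 kJ/mol.
Excess pairs vs high-spin: 2 − 0 = 2; pairing cost = +380 kJ/mol.
Net CFSE = -532 + 380 = -152 kJ/mol.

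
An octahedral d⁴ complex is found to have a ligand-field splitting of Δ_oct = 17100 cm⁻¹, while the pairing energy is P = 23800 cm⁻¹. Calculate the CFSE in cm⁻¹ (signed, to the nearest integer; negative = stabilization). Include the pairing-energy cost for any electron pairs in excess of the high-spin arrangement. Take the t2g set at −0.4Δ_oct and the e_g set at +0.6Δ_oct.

Δ_oct < P, so pairing is avoided: the ground state is high-spin.
That gives t2g^3 e_g^1.
Orbital CFSE = -0.6Δ_oct = -0.6 × 17100 = -10260 cm⁻¹.
High-spin has no excess pairs, so no pairing correction applies.

-10260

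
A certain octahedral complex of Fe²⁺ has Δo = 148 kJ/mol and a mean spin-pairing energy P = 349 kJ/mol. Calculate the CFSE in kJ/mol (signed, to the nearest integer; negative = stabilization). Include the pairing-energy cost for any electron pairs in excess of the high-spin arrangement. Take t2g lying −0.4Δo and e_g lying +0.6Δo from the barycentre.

-59

Fe²⁺: group 8, so d-count = 8 − 2 = 6.
Since Δo = 148 kJ/mol < P = 349 kJ/mol, the complex adopts the high-spin configuration.
That gives t2g^4 e_g^2.
Orbital CFSE = -0.4Δo = -0.4 × 148 = -59 kJ/mol.
High-spin has no excess pairs, so no pairing correction applies.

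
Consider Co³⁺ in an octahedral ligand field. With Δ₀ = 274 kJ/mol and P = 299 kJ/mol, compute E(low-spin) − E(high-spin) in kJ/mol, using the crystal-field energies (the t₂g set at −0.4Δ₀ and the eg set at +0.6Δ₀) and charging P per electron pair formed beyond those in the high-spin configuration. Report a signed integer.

Co sits in group 9; removing 3 electrons leaves Co³⁺ with 9 − 3 = 6 d electrons.
In the high-spin limit (t₂g⁴ eg²) the orbital term is -0.4Δ₀ = -110 kJ/mol, with no excess pairing.
Low-spin t₂g⁶ eg⁰ gives -2.4Δ₀ = -658 kJ/mol, but forming 2 extra pairs costs 2P = 598 kJ/mol, so E(LS) = -658 + 598 = -60 kJ/mol.
The difference is -60 − (-110) = 50 kJ/mol, so high-spin lies lower.

50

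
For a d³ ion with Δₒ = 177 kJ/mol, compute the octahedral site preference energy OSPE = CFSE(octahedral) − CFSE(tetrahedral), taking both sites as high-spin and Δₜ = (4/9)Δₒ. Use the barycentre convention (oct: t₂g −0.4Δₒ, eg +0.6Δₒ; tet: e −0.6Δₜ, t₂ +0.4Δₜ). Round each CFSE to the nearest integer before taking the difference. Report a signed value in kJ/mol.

Octahedral high-spin t₂g³ eg⁰: CFSE = -1.2 × 177 = -212 kJ/mol.
Tetrahedral e² t₂¹ gives -0.8Δₜ = -0.8 × (4/9) × 177 = -63 kJ/mol.
OSPE = -212 − (-63) = -149 kJ/mol.

-149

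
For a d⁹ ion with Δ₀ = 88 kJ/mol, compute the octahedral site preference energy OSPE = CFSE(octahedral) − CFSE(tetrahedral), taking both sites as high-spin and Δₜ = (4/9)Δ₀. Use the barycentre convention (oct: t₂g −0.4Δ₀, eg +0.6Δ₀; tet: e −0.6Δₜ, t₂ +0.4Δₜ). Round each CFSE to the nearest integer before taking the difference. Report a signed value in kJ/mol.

In an octahedral site d⁹ (HS) is t₂g⁶ eg³, giving CFSE(oct) = -0.6Δ₀ = -53 kJ/mol.
Tetrahedral e⁴ t₂⁵ gives -0.4Δₜ = -0.4 × (4/9) × 88 = -16 kJ/mol.
OSPE = -53 − (-16) = -37 kJ/mol.

-37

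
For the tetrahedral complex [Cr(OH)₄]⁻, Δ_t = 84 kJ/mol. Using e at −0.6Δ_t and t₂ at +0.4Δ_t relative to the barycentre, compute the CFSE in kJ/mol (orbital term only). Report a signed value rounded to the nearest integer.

-67

Each OH⁻ contributes -1; 4 × (-1) = -4. With overall charge -1, Cr is in the +3 oxidation state.
Group 6 minus oxidation state +3 gives a d³ configuration for Cr³⁺.
Tetrahedral splitting is small, so the complex is high-spin.
Electron filling gives e² t₂¹.
CFSE(orbital) = 2×(-0.6Δ_t) + 1×(0.4Δ_t) = -0.8Δ_t; with Δ_t = 84 kJ/mol that is -67 kJ/mol.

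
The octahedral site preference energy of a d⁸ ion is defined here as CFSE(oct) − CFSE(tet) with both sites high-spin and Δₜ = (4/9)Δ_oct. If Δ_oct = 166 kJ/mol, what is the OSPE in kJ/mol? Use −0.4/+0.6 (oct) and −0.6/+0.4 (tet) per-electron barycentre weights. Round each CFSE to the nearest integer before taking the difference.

-140

In an octahedral site d⁸ (HS) is t2g^6 e_g^2, giving CFSE(oct) = -1.2Δ_oct = -199 kJ/mol.
Tetrahedral: e^4 t2^4, CFSE = 4(−0.6) + 4(+0.4) = -0.8Δₜ = -0.8 × (4/9) × 166 = -59 kJ/mol.
OSPE = CFSE(oct) − CFSE(tet) = -199 − (-59) = -140 kJ/mol.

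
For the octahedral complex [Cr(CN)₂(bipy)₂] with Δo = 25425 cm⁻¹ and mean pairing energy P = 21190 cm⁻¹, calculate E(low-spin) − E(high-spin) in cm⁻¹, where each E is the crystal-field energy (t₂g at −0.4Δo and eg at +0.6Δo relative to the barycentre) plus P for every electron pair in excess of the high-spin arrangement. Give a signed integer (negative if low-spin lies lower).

-4235

Ligand charges: 2×(-1) from CN⁻ and 2×(+0) from bipy sum to -2; with overall charge +0, Cr is +2.
Cr is in group 6, so Cr²⁺ is d⁴ (6 − 2 = 4).
In the high-spin limit (t₂g³ eg¹) the orbital term is -0.6Δo = -15255 cm⁻¹, with no excess pairing.
Low-spin t₂g⁴ eg⁰ gives -1.6Δo = -40680 cm⁻¹, but forming 1 extra pair costs 1P = 21190 cm⁻¹, so E(LS) = -40680 + 21190 = -19490 cm⁻¹.
Thus E(LS) − E(HS) = -4235 cm⁻¹.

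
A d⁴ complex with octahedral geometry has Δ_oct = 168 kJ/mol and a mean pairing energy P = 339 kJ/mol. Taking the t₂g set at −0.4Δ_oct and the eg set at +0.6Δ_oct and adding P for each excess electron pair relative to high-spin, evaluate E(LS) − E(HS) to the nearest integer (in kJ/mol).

High-spin d⁴ fills as t₂g³ eg¹ with CFSE 3(−0.4) + 1(+0.6) = -0.6Δ_oct = -101 kJ/mol.
Low-spin t₂g⁴ eg⁰ gives -1.6Δ_oct = -269 kJ/mol, but forming 1 extra pair costs 1P = 339 kJ/mol, so E(LS) = -269 + 339 = 70 kJ/mol.
E(LS) − E(HS) = 70 − (-101) = 171 kJ/mol.

171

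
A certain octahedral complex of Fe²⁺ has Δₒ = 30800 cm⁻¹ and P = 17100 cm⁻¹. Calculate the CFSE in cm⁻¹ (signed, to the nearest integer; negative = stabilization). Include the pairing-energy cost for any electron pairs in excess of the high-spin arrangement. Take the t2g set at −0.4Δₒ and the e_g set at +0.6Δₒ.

Fe sits in group 8; removing 2 electrons leaves Fe²⁺ with 8 − 2 = 6 d electrons.
Here Δₒ > P (30800 > 17100), so the low-spin state is favoured.
That gives t2g^6 e_g^0.
Orbital CFSE = -2.4Δₒ = -2.4 × 30800 = -73920 cm⁻¹.
Excess pairs vs high-spin: 3 − 1 = 2; pairing cost = +34200 cm⁻¹.
Net CFSE = -73920 + 34200 = -39720 cm⁻¹.

-39720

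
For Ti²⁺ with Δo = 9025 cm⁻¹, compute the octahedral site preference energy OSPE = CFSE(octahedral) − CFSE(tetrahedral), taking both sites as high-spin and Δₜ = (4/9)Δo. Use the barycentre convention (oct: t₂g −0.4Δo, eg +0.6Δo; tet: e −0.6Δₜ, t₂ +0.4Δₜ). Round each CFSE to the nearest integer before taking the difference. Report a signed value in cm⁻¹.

Ti sits in group 4; removing 2 electrons leaves Ti²⁺ with 4 − 2 = 2 d electrons.
Octahedral (high-spin): t₂g² eg⁰, CFSE = 2(−0.4) + 0(+0.6) = -0.8Δo = -0.8 × 9025 = -7220 cm⁻¹.
Tetrahedral e² t₂⁰ gives -1.2Δₜ = -1.2 × (4/9) × 9025 = -4813 cm⁻¹.
Subtracting, OSPE = -7220 − (-4813) = -2407 cm⁻¹.

-2407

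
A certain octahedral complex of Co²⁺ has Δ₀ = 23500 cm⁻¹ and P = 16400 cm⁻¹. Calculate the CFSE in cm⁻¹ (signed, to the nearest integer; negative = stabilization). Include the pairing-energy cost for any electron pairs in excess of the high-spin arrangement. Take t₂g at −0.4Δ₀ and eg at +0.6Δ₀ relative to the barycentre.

-25900

Co is in group 9, so Co²⁺ is d⁷ (9 − 2 = 7).
Since Δ₀ = 23500 cm⁻¹ > P = 16400 cm⁻¹, the complex adopts the low-spin configuration.
Filling d⁷ accordingly: t₂g⁶ eg¹.
Orbital CFSE = -1.8Δ₀ = -1.8 × 23500 = -42300 cm⁻¹.
Excess pairs vs high-spin: 3 − 2 = 1; pairing cost = +16400 cm⁻¹.
Net CFSE = -42300 + 16400 = -25900 cm⁻¹.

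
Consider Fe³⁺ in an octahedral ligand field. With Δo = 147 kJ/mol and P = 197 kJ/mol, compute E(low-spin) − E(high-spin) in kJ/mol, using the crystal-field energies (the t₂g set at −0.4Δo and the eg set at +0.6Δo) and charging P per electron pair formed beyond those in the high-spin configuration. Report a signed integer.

100

Fe is in group 8, so Fe³⁺ is d⁵ (8 − 3 = 5).
High-spin d⁵ fills as t₂g³ eg² with CFSE 3(−0.4) + 2(+0.6) = 0.0Δo = 0 kJ/mol.
For low-spin the configuration is t₂g⁵ eg⁰: orbital energy -2.0 × 147 = -294 kJ/mol, and 2 additional pairs relative to high-spin add 394 kJ/mol, giving 100 kJ/mol.
The difference is 100 − (0) = 100 kJ/mol, so high-spin lies lower.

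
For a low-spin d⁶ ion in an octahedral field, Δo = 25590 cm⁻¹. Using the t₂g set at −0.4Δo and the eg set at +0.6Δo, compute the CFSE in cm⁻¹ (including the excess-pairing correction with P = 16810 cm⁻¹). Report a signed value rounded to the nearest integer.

-27796

Configuration: t₂g⁶ eg⁰.
CFSE(orbital) = 6×(-0.4Δo) + 0×(0.6Δo) = -2.4Δo; with Δo = 25590 cm⁻¹ that is -61416 cm⁻¹.
Pairing penalty: 3 pairs vs 1 in the high-spin reference → 2 extra × P = 33620 cm⁻¹.
Net CFSE = -61416 + 33620 = -27796 cm⁻¹.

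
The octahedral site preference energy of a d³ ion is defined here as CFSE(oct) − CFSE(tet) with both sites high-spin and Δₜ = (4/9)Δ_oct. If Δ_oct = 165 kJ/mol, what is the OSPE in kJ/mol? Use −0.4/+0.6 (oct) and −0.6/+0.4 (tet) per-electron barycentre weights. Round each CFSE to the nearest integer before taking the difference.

In an octahedral site d³ (HS) is t₂g³ eg⁰, giving CFSE(oct) = -1.2Δ_oct = -198 kJ/mol.
Tetrahedral: e² t₂¹, CFSE = 2(−0.6) + 1(+0.4) = -0.8Δₜ = -0.8 × (4/9) × 165 = -59 kJ/mol.
OSPE = CFSE(oct) − CFSE(tet) = -198 − (-59) = -139 kJ/mol.

-139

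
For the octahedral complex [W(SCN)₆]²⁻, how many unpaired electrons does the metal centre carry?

Each SCN⁻ contributes -1; 6 × (-1) = -6. With overall charge -2, W is in the +4 oxidation state.
Group 6 minus oxidation state +4 gives a d² configuration for W⁴⁺.
Configuration: t2g^2 e_g^0, giving 2 unpaired electrons.

2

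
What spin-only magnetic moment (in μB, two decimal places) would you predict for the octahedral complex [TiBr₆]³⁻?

Each Br⁻ contributes -1; 6 × (-1) = -6. With overall charge -3, Ti is in the +3 oxidation state.
Group 4 minus oxidation state +3 gives a d¹ configuration for Ti³⁺.
Configuration: t₂g¹ eg⁰ → 1 unpaired electron.
μ(spin-only) = √[1(1+2)] = √3 ≈ 1.73 μB.

1.73 μB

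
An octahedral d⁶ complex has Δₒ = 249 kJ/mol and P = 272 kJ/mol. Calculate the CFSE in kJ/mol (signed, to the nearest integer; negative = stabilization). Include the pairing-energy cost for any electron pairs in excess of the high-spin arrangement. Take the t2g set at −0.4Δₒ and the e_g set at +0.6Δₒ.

-100

Δₒ < P, so pairing is avoided: the ground state is high-spin.
That gives t2g^4 e_g^2.
Orbital CFSE = -0.4Δₒ = -0.4 × 249 = -100 kJ/mol.
High-spin has no excess pairs, so no pairing correction applies.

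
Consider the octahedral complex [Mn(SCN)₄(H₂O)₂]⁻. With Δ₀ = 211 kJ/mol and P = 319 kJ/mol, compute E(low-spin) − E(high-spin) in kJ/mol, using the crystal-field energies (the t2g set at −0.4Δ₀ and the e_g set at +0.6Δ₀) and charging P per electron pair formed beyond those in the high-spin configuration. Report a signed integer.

Ligand charges: 4×(-1) from SCN⁻ and 2×(+0) from H₂O sum to -4; with overall charge -1, Mn is +3.
Group 7 minus oxidation state +3 gives a d⁴ configuration for Mn³⁺.
High-spin: t2g^3 e_g^1, CFSE = -0.6Δ₀ = -127 kJ/mol.
For low-spin the configuration is t2g^4 e_g^0: orbital energy -1.6 × 211 = -338 kJ/mol, and 1 additional pair relative to high-spin adds 319 kJ/mol, giving -19 kJ/mol.
The difference is -19 − (-127) = 108 kJ/mol, so high-spin lies lower.

108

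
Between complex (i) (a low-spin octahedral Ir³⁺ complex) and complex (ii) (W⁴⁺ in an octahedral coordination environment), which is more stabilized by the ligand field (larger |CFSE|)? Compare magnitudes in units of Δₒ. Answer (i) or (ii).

(i): Ir sits in group 9; removing 3 electrons leaves Ir³⁺ with 9 − 3 = 6 d electrons; t₂g⁶ eg⁰, CFSE = -2.4Δₒ.
(ii): W⁴⁺: group 6, so d-count = 6 − 4 = 2; t₂g² eg⁰, CFSE = -0.8Δₒ.
So (i) has the larger |CFSE|.

(i)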